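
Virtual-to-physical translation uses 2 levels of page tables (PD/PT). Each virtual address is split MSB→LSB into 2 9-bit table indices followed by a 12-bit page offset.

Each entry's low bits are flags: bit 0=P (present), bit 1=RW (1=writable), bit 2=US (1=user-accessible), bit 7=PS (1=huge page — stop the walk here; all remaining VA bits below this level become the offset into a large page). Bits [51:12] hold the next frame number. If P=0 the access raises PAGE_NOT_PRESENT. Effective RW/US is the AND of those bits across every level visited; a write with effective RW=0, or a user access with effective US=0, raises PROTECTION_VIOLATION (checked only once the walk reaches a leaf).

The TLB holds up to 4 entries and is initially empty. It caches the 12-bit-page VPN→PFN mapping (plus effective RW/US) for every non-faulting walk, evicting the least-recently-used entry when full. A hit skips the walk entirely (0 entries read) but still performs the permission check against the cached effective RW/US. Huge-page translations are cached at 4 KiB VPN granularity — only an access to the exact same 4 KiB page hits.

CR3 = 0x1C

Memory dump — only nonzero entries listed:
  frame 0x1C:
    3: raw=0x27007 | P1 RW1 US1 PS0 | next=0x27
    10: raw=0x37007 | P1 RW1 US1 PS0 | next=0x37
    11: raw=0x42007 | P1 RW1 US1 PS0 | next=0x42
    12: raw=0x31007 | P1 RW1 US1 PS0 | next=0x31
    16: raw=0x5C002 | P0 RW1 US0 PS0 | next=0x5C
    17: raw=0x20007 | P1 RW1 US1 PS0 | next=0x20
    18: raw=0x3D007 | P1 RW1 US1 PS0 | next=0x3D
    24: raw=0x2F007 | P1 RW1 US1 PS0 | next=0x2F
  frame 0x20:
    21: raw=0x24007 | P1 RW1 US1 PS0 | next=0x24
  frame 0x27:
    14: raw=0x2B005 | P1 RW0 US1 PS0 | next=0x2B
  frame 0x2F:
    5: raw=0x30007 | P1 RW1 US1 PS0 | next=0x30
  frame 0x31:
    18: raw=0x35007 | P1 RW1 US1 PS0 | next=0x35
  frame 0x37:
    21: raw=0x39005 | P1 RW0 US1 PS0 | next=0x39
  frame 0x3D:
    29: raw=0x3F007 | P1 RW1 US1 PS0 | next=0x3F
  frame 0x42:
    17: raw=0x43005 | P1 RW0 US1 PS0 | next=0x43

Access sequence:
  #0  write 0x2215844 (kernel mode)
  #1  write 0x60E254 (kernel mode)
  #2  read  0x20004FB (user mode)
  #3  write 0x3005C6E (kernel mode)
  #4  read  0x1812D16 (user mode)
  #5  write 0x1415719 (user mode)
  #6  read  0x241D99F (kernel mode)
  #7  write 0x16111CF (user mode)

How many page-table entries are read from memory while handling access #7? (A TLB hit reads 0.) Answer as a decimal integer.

Walk each access:
#0 VA=0x2215844 (w,kernel):
  lvl0: tbl 0x1C, slot 17 ⇒ 0x20007 (P1/RW1/US1/PS0)
  lvl1: tbl 0x20, slot 21 ⇒ 0x24007 (P1/RW1/US1/PS0)
  ✓ 0x24844  — 2 lookups
#1 VA=0x60E254 (w,kernel):
  lvl0: tbl 0x1C, slot 3 ⇒ 0x27007 (P1/RW1/US1/PS0)
  lvl1: tbl 0x27, slot 14 ⇒ 0x2B005 (P1/RW0/US1/PS0)
  ⇒ fault: PROTECTION_VIOLATION  — 2 lookups
#2 VA=0x20004FB (r,user):
  lvl0: tbl 0x1C, slot 16 ⇒ 0x5C002 (P0/RW1/US0/PS0)
  ⇒ fault: PAGE_NOT_PRESENT  — 1 lookups
#3 VA=0x3005C6E (w,kernel):
  lvl0: tbl 0x1C, slot 24 ⇒ 0x2F007 (P1/RW1/US1/PS0)
  lvl1: tbl 0x2F, slot 5 ⇒ 0x30007 (P1/RW1/US1/PS0)
  ✓ 0x30C6E  — 2 lookups
#4 VA=0x1812D16 (r,user):
  lvl0: tbl 0x1C, slot 12 ⇒ 0x31007 (P1/RW1/US1/PS0)
  lvl1: tbl 0x31, slot 18 ⇒ 0x35007 (P1/RW1/US1/PS0)
  ✓ 0x35D16  — 2 lookups
#5 VA=0x1415719 (w,user):
  lvl0: tbl 0x1C, slot 10 ⇒ 0x37007 (P1/RW1/US1/PS0)
  lvl1: tbl 0x37, slot 21 ⇒ 0x39005 (P1/RW0/US1/PS0)
  ⇒ fault: PROTECTION_VIOLATION  — 2 lookups
#6 VA=0x241D99F (r,kernel):
  lvl0: tbl 0x1C, slot 18 ⇒ 0x3D007 (P1/RW1/US1/PS0)
  lvl1: tbl 0x3D, slot 29 ⇒ 0x3F007 (P1/RW1/US1/PS0)
  ✓ 0x3F99F  — 2 lookups
#7 VA=0x16111CF (w,user):
  lvl0: tbl 0x1C, slot 11 ⇒ 0x42007 (P1/RW1/US1/PS0)
  lvl1: tbl 0x42, slot 17 ⇒ 0x43005 (P1/RW0/US1/PS0)
  ⇒ fault: PROTECTION_VIOLATION  — 2 lookups

Entries read for #7: 2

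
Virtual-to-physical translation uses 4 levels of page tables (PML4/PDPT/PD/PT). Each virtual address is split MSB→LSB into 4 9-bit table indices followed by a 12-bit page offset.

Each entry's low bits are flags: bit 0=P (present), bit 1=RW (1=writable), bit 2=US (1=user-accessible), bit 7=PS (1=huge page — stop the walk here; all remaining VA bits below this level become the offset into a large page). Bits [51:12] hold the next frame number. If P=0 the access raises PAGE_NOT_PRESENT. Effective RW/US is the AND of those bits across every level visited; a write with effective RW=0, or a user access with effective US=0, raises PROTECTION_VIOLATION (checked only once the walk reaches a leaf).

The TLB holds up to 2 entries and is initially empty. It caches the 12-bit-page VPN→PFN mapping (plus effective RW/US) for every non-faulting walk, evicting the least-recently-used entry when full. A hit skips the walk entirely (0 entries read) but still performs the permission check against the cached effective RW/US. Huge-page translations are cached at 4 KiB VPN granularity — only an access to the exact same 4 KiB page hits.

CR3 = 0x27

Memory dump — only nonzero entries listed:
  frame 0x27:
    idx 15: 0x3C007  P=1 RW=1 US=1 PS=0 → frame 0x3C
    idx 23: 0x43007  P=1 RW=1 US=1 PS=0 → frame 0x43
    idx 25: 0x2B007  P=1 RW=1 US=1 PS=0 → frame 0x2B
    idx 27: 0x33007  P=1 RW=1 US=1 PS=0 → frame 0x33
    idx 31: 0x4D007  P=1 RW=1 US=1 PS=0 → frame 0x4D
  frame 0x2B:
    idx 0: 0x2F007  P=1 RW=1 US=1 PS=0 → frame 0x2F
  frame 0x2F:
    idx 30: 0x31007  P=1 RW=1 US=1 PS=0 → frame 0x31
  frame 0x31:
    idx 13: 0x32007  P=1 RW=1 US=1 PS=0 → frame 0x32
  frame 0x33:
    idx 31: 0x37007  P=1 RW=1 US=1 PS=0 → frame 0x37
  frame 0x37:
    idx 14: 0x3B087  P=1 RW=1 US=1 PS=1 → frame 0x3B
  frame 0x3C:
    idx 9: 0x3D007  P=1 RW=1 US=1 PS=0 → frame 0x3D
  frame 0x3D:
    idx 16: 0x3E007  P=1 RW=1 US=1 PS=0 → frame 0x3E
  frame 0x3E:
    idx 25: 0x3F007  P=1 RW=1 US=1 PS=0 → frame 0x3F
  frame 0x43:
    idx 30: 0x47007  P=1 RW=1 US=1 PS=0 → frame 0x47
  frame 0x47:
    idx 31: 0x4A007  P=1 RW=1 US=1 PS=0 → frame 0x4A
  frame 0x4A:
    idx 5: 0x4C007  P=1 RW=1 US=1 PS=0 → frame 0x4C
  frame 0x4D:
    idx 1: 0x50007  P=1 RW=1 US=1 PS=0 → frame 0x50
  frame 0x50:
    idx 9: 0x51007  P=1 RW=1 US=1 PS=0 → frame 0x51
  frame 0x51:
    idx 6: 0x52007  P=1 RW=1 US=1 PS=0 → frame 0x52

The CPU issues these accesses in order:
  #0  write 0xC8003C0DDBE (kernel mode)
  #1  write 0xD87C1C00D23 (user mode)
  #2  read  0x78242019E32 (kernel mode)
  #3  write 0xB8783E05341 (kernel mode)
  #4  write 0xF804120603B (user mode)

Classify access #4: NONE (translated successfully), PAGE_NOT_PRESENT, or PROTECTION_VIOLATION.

Trace:
#0 VA=0xC8003C0DDBE (w,kernel):
  L0 @0x27[25] → 0x2B007  P=1,RW=1,US=1,PS=0
  L1 @0x2B[0] → 0x2F007  P=1,RW=1,US=1,PS=0
  L2 @0x2F[30] → 0x31007  P=1,RW=1,US=1,PS=0
  L3 @0x31[13] → 0x32007  P=1,RW=1,US=1,PS=0
  → PA=0x32DBE  (4 entries read)
#1 VA=0xD87C1C00D23 (w,user):
  L0 @0x27[27] → 0x33007  P=1,RW=1,US=1,PS=0
  L1 @0x33[31] → 0x37007  P=1,RW=1,US=1,PS=0
  L2 @0x37[14] → 0x3B087  P=1,RW=1,US=1,PS=1
  → PA=0x3BD23 (huge @L2)  (3 entries read)
#2 VA=0x78242019E32 (r,kernel):
  L0 @0x27[15] → 0x3C007  P=1,RW=1,US=1,PS=0
  L1 @0x3C[9] → 0x3D007  P=1,RW=1,US=1,PS=0
  L2 @0x3D[16] → 0x3E007  P=1,RW=1,US=1,PS=0
  L3 @0x3E[25] → 0x3F007  P=1,RW=1,US=1,PS=0
  → PA=0x3FE32  (4 entries read)
#3 VA=0xB8783E05341 (w,kernel):
  L0 @0x27[23] → 0x43007  P=1,RW=1,US=1,PS=0
  L1 @0x43[30] → 0x47007  P=1,RW=1,US=1,PS=0
  L2 @0x47[31] → 0x4A007  P=1,RW=1,US=1,PS=0
  L3 @0x4A[5] → 0x4C007  P=1,RW=1,US=1,PS=0
  → PA=0x4C341  (4 entries read)
#4 VA=0xF804120603B (w,user):
  L0 @0x27[31] → 0x4D007  P=1,RW=1,US=1,PS=0
  L1 @0x4D[1] → 0x50007  P=1,RW=1,US=1,PS=0
  L2 @0x50[9] → 0x51007  P=1,RW=1,US=1,PS=0
  L3 @0x51[6] → 0x52007  P=1,RW=1,US=1,PS=0
  → PA=0x5203B  (4 entries read)

Access #4 fault: NONE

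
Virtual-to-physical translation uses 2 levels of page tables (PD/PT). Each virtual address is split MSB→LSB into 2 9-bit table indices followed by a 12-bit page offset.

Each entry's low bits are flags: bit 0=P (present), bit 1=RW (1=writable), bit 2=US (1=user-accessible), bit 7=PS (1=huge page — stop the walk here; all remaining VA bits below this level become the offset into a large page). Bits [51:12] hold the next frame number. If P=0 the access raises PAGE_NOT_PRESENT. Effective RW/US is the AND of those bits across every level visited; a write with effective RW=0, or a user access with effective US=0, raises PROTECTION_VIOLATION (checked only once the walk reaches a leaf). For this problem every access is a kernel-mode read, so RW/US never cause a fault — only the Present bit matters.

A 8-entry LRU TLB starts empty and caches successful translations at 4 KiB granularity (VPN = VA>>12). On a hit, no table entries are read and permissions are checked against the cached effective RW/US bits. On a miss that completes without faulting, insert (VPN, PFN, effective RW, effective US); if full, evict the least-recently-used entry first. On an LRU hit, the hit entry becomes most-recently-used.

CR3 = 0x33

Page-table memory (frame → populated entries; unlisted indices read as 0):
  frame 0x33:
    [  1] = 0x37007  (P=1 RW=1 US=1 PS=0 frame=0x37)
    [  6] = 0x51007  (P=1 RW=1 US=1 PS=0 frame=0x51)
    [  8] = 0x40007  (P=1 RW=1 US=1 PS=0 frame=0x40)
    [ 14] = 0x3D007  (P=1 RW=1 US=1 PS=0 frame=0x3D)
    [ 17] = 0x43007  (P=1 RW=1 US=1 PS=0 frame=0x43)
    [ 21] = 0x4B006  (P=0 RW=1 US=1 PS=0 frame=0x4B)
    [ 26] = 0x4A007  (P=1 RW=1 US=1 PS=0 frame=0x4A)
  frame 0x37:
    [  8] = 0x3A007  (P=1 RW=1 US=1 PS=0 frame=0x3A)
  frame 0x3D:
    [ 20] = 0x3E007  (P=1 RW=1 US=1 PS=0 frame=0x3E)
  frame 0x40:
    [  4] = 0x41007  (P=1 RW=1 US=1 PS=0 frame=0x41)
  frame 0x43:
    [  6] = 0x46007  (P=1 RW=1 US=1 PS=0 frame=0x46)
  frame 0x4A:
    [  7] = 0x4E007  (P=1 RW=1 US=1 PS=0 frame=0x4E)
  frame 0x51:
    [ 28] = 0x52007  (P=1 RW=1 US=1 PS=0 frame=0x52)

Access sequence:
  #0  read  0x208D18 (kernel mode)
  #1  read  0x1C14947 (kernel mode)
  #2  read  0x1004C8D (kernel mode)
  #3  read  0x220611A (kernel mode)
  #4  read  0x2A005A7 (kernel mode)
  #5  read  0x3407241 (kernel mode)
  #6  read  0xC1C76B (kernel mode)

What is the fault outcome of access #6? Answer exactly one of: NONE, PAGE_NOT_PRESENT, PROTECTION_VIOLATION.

Per-access translation:
#0 VA=0x208D18 (r,kernel):
  [0] read 0x33 idx=1: raw=0x37007 flags P=1 W=1 U=1 S=0
  [1] read 0x37 idx=8: raw=0x3A007 flags P=1 W=1 U=1 S=0
  → PA=0x3AD18  (2 entries read)
#1 VA=0x1C14947 (r,kernel):
  [0] read 0x33 idx=14: raw=0x3D007 flags P=1 W=1 U=1 S=0
  [1] read 0x3D idx=20: raw=0x3E007 flags P=1 W=1 U=1 S=0
  → PA=0x3E947  (2 entries read)
#2 VA=0x1004C8D (r,kernel):
  [0] read 0x33 idx=8: raw=0x40007 flags P=1 W=1 U=1 S=0
  [1] read 0x40 idx=4: raw=0x41007 flags P=1 W=1 U=1 S=0
  → PA=0x41C8D  (2 entries read)
#3 VA=0x220611A (r,kernel):
  [0] read 0x33 idx=17: raw=0x43007 flags P=1 W=1 U=1 S=0
  [1] read 0x43 idx=6: raw=0x46007 flags P=1 W=1 U=1 S=0
  → PA=0x4611A  (2 entries read)
#4 VA=0x2A005A7 (r,kernel):
  [0] read 0x33 idx=21: raw=0x4B006 flags P=0 W=1 U=1 S=0
  ⇒ fault: PAGE_NOT_PRESENT  — 1 lookups
#5 VA=0x3407241 (r,kernel):
  [0] read 0x33 idx=26: raw=0x4A007 flags P=1 W=1 U=1 S=0
  [1] read 0x4A idx=7: raw=0x4E007 flags P=1 W=1 U=1 S=0
  → PA=0x4E241  (2 entries read)
#6 VA=0xC1C76B (r,kernel):
  [0] read 0x33 idx=6: raw=0x51007 flags P=1 W=1 U=1 S=0
  [1] read 0x51 idx=28: raw=0x52007 flags P=1 W=1 U=1 S=0
  → PA=0x5276B  (2 entries read)

Access #6 fault: NONE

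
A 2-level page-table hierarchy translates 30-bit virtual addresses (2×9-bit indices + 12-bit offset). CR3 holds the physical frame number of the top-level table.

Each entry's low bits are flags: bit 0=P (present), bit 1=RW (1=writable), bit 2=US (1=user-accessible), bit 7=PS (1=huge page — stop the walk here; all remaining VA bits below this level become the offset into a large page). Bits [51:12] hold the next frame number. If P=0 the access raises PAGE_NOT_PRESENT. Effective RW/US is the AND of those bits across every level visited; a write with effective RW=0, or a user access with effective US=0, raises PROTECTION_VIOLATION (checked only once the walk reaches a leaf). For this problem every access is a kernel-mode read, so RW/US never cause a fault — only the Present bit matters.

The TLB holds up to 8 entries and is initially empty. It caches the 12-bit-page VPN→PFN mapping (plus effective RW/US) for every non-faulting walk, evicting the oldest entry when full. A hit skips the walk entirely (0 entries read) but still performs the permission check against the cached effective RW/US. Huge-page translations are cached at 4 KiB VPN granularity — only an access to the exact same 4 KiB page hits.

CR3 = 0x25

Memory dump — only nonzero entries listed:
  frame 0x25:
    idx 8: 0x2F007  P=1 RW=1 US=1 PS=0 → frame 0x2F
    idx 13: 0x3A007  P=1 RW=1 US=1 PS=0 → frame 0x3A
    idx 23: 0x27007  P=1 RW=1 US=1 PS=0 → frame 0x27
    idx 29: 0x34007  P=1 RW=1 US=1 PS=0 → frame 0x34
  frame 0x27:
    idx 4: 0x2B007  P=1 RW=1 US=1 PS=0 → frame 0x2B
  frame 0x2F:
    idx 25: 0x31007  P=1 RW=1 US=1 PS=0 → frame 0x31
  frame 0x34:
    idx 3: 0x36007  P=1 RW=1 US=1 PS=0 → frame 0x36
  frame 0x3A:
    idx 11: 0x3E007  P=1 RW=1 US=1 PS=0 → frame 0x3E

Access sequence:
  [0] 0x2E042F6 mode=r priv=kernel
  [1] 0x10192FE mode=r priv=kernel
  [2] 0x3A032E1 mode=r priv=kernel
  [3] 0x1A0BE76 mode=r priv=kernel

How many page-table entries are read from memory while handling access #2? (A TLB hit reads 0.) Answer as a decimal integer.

Per-access translation:
#0 VA=0x2E042F6 (r,kernel):
  [0] read 0x25 idx=23: raw=0x27007 flags P=1 W=1 U=1 S=0
  [1] read 0x27 idx=4: raw=0x2B007 flags P=1 W=1 U=1 S=0
  → PA=0x2B2F6  (2 entries read)
#1 VA=0x10192FE (r,kernel):
  [0] read 0x25 idx=8: raw=0x2F007 flags P=1 W=1 U=1 S=0
  [1] read 0x2F idx=25: raw=0x31007 flags P=1 W=1 U=1 S=0
  → PA=0x312FE  (2 entries read)
#2 VA=0x3A032E1 (r,kernel):
  [0] read 0x25 idx=29: raw=0x34007 flags P=1 W=1 U=1 S=0
  [1] read 0x34 idx=3: raw=0x36007 flags P=1 W=1 U=1 S=0
  → PA=0x362E1  (2 entries read)
#3 VA=0x1A0BE76 (r,kernel):
  [0] read 0x25 idx=13: raw=0x3A007 flags P=1 W=1 U=1 S=0
  [1] read 0x3A idx=11: raw=0x3E007 flags P=1 W=1 U=1 S=0
  → PA=0x3EE76  (2 entries read)

Entries read for #2: 2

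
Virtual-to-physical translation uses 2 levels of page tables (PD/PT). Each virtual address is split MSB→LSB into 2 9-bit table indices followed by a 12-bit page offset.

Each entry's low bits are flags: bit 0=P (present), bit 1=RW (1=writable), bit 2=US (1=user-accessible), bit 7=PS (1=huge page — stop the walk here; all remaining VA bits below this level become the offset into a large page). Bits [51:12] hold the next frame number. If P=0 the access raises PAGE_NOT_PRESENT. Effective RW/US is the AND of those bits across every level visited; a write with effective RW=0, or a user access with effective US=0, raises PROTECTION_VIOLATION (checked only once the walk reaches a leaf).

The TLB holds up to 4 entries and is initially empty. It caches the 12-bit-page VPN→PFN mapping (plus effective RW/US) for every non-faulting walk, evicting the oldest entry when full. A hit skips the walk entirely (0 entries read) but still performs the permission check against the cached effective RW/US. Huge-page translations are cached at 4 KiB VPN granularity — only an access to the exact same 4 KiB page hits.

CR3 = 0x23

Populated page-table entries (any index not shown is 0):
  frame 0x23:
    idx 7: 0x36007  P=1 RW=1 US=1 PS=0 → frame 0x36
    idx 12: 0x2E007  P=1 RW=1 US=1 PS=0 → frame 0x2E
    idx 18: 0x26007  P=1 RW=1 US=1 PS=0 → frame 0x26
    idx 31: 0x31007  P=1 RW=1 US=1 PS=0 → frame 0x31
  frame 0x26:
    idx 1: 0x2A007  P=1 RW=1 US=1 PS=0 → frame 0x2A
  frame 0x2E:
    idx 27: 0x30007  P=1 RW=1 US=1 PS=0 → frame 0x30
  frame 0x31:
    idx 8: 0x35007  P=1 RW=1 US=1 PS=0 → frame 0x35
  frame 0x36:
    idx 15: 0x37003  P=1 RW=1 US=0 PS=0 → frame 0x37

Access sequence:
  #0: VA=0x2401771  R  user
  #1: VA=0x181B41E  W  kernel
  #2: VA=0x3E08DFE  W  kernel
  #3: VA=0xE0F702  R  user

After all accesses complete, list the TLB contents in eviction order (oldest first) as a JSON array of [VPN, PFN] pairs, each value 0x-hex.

Per-access translation:
#0 VA=0x2401771 (r,user):
  L0 @0x23[18] → 0x26007  P=1,RW=1,US=1,PS=0
  L1 @0x26[1] → 0x2A007  P=1,RW=1,US=1,PS=0
  → PA=0x2A771  (2 entries read)
#1 VA=0x181B41E (w,kernel):
  L0 @0x23[12] → 0x2E007  P=1,RW=1,US=1,PS=0
  L1 @0x2E[27] → 0x30007  P=1,RW=1,US=1,PS=0
  → PA=0x3041E  (2 entries read)
#2 VA=0x3E08DFE (w,kernel):
  L0 @0x23[31] → 0x31007  P=1,RW=1,US=1,PS=0
  L1 @0x31[8] → 0x35007  P=1,RW=1,US=1,PS=0
  → PA=0x35DFE  (2 entries read)
#3 VA=0xE0F702 (r,user):
  L0 @0x23[7] → 0x36007  P=1,RW=1,US=1,PS=0
  L1 @0x36[15] → 0x37003  P=1,RW=1,US=0,PS=0
  ✗ PROTECTION_VIOLATION  [2 reads]

TLB: [["0x2401", "0x2A"], ["0x181B", "0x30"], ["0x3E08", "0x35"]]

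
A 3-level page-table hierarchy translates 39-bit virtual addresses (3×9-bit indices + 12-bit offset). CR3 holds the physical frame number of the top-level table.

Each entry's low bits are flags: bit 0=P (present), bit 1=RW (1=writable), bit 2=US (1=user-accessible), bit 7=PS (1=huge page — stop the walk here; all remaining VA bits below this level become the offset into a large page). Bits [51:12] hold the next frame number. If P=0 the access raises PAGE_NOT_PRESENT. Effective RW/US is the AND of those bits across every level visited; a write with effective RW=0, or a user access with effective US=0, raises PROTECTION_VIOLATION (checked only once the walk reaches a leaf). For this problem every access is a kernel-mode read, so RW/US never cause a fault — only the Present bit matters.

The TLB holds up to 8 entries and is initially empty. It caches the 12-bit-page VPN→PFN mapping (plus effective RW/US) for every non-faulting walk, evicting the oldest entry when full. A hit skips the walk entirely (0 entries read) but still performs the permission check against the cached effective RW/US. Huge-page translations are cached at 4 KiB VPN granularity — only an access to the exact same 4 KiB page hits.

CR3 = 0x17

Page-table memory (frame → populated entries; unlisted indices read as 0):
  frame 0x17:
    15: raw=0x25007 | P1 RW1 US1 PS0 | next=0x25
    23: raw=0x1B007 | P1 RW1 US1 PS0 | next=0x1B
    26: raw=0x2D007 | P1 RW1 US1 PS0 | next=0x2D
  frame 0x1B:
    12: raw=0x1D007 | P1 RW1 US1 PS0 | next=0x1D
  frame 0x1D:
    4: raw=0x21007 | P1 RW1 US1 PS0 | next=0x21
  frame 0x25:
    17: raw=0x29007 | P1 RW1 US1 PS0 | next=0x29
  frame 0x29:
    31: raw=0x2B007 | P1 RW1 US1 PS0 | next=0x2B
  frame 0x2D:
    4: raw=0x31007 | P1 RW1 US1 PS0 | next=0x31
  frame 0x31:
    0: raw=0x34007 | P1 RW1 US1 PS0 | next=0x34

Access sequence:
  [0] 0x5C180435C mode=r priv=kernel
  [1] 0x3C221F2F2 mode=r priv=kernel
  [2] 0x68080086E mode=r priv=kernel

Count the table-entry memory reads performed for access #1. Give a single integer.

Walk each access:
#0 VA=0x5C180435C (r,kernel):
  L0: frame=0x17 idx=23 entry=0x1B007 [P=1 RW=1 US=1 PS=0]
  L1: frame=0x1B idx=12 entry=0x1D007 [P=1 RW=1 US=1 PS=0]
  L2: frame=0x1D idx=4 entry=0x21007 [P=1 RW=1 US=1 PS=0]
  → PA=0x2135C  (3 entries read)
#1 VA=0x3C221F2F2 (r,kernel):
  L0: frame=0x17 idx=15 entry=0x25007 [P=1 RW=1 US=1 PS=0]
  L1: frame=0x25 idx=17 entry=0x29007 [P=1 RW=1 US=1 PS=0]
  L2: frame=0x29 idx=31 entry=0x2B007 [P=1 RW=1 US=1 PS=0]
  → PA=0x2B2F2  (3 entries read)
#2 VA=0x68080086E (r,kernel):
  L0: frame=0x17 idx=26 entry=0x2D007 [P=1 RW=1 US=1 PS=0]
  L1: frame=0x2D idx=4 entry=0x31007 [P=1 RW=1 US=1 PS=0]
  L2: frame=0x31 idx=0 entry=0x34007 [P=1 RW=1 US=1 PS=0]
  → PA=0x3486E  (3 entries read)

Entries read for #1: 3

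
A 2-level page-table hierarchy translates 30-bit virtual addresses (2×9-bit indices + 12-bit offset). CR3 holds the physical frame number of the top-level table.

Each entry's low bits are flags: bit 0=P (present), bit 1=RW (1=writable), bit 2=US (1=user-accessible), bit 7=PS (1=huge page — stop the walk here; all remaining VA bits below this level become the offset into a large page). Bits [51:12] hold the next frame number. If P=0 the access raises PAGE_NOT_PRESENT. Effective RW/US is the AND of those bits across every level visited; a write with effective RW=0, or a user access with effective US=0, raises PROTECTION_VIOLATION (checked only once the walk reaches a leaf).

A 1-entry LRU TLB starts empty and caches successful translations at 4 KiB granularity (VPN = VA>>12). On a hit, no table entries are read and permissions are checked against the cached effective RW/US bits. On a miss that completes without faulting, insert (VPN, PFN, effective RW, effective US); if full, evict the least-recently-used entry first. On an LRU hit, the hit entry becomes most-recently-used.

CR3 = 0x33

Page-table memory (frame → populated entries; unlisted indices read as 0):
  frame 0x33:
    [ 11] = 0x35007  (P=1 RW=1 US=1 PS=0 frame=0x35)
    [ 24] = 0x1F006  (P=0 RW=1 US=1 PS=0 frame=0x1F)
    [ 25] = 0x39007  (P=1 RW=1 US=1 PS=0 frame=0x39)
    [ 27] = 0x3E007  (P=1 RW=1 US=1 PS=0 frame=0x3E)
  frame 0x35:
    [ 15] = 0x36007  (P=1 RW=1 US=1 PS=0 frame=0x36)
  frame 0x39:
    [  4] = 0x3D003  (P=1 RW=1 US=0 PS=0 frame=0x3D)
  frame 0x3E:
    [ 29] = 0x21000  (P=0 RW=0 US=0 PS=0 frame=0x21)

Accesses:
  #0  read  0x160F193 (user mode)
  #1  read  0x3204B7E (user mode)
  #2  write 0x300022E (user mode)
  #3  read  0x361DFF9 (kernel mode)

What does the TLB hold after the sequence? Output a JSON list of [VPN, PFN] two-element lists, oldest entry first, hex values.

Per-access translation:
#0 VA=0x160F193 (r,user):
  L0: frame=0x33 idx=11 entry=0x35007 [P=1 RW=1 US=1 PS=0]
  L1: frame=0x35 idx=15 entry=0x36007 [P=1 RW=1 US=1 PS=0]
  ⇒ phys 0x36193  [2 reads]
#1 VA=0x3204B7E (r,user):
  L0: frame=0x33 idx=25 entry=0x39007 [P=1 RW=1 US=1 PS=0]
  L1: frame=0x39 idx=4 entry=0x3D003 [P=1 RW=1 US=0 PS=0]
  ✗ PROTECTION_VIOLATION  [2 reads]
#2 VA=0x300022E (w,user):
  L0: frame=0x33 idx=24 entry=0x1F006 [P=0 RW=1 US=1 PS=0]
  ✗ PAGE_NOT_PRESENT  [1 reads]
#3 VA=0x361DFF9 (r,kernel):
  L0: frame=0x33 idx=27 entry=0x3E007 [P=1 RW=1 US=1 PS=0]
  L1: frame=0x3E idx=29 entry=0x21000 [P=0 RW=0 US=0 PS=0]
  ✗ PAGE_NOT_PRESENT  [2 reads]

TLB: [["0x160F", "0x36"]]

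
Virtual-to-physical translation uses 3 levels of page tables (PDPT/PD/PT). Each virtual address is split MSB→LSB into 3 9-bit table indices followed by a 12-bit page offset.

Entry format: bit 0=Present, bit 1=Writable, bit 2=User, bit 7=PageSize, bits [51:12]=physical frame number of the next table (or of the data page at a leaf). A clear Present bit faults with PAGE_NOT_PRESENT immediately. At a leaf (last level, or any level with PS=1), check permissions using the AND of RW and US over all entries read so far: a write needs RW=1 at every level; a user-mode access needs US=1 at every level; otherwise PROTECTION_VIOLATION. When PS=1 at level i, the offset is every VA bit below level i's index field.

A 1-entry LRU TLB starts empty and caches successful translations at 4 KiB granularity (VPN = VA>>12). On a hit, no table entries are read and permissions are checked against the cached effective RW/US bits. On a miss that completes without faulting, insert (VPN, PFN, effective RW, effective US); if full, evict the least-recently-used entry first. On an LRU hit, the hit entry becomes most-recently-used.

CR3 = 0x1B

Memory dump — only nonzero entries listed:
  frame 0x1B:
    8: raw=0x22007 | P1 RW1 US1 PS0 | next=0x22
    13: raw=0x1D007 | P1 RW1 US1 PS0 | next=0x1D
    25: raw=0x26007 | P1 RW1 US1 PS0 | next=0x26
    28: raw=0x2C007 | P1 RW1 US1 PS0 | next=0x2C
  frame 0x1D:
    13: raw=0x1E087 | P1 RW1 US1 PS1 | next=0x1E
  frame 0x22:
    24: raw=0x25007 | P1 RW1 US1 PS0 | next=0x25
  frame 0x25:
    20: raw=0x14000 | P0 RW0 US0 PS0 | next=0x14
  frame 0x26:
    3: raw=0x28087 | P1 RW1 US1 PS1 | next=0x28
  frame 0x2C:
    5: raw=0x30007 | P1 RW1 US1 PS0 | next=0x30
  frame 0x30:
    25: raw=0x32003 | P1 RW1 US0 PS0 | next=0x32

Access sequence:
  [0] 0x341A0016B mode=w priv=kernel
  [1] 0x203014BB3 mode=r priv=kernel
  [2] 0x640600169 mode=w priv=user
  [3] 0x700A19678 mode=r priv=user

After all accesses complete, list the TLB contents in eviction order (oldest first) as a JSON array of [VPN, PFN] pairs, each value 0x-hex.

Walk each access:
#0 VA=0x341A0016B (w,kernel):
  [0] read 0x1B idx=13: raw=0x1D007 flags P=1 W=1 U=1 S=0
  [1] read 0x1D idx=13: raw=0x1E087 flags P=1 W=1 U=1 S=1
  → PA=0x1E16B (huge @L1)  (2 entries read)
#1 VA=0x203014BB3 (r,kernel):
  [0] read 0x1B idx=8: raw=0x22007 flags P=1 W=1 U=1 S=0
  [1] read 0x22 idx=24: raw=0x25007 flags P=1 W=1 U=1 S=0
  [2] read 0x25 idx=20: raw=0x14000 flags P=0 W=0 U=0 S=0
  → PAGE_NOT_PRESENT  (3 entries read)
#2 VA=0x640600169 (w,user):
  [0] read 0x1B idx=25: raw=0x26007 flags P=1 W=1 U=1 S=0
  [1] read 0x26 idx=3: raw=0x28087 flags P=1 W=1 U=1 S=1
  → PA=0x28169 (huge @L1)  (2 entries read)
#3 VA=0x700A19678 (r,user):
  [0] read 0x1B idx=28: raw=0x2C007 flags P=1 W=1 U=1 S=0
  [1] read 0x2C idx=5: raw=0x30007 flags P=1 W=1 U=1 S=0
  [2] read 0x30 idx=25: raw=0x32003 flags P=1 W=1 U=0 S=0
  → PROTECTION_VIOLATION  (3 entries read)

TLB: [["0x640600", "0x28"]]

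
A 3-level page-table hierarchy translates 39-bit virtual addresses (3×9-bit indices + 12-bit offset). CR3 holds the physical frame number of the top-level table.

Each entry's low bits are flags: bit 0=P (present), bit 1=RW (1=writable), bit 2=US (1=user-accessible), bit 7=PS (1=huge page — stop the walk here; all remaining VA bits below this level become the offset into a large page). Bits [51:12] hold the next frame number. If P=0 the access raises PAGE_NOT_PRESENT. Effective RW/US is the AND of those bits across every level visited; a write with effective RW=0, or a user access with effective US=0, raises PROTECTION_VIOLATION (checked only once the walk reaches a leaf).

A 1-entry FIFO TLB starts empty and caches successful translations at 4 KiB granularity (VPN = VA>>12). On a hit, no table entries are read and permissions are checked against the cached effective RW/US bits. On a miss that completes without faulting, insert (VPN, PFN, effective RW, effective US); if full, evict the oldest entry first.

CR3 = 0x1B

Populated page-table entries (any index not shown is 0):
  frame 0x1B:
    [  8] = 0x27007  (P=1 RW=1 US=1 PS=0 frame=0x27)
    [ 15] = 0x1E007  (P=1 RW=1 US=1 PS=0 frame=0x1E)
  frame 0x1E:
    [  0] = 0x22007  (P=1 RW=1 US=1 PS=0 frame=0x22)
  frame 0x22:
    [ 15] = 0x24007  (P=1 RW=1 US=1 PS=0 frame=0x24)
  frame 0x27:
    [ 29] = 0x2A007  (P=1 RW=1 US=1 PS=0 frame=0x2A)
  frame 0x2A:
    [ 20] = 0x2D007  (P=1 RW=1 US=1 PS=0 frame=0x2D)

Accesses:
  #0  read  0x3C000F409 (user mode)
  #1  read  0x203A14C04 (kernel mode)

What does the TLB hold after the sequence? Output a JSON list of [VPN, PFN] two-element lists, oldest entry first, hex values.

Walk each access:
#0 VA=0x3C000F409 (r,user):
  lvl0: tbl 0x1B, slot 15 ⇒ 0x1E007 (P1/RW1/US1/PS0)
  lvl1: tbl 0x1E, slot 0 ⇒ 0x22007 (P1/RW1/US1/PS0)
  lvl2: tbl 0x22, slot 15 ⇒ 0x24007 (P1/RW1/US1/PS0)
  ✓ 0x24409  — 3 lookups
#1 VA=0x203A14C04 (r,kernel):
  lvl0: tbl 0x1B, slot 8 ⇒ 0x27007 (P1/RW1/US1/PS0)
  lvl1: tbl 0x27, slot 29 ⇒ 0x2A007 (P1/RW1/US1/PS0)
  lvl2: tbl 0x2A, slot 20 ⇒ 0x2D007 (P1/RW1/US1/PS0)
  ✓ 0x2DC04  — 3 lookups

TLB: [["0x203A14", "0x2D"]]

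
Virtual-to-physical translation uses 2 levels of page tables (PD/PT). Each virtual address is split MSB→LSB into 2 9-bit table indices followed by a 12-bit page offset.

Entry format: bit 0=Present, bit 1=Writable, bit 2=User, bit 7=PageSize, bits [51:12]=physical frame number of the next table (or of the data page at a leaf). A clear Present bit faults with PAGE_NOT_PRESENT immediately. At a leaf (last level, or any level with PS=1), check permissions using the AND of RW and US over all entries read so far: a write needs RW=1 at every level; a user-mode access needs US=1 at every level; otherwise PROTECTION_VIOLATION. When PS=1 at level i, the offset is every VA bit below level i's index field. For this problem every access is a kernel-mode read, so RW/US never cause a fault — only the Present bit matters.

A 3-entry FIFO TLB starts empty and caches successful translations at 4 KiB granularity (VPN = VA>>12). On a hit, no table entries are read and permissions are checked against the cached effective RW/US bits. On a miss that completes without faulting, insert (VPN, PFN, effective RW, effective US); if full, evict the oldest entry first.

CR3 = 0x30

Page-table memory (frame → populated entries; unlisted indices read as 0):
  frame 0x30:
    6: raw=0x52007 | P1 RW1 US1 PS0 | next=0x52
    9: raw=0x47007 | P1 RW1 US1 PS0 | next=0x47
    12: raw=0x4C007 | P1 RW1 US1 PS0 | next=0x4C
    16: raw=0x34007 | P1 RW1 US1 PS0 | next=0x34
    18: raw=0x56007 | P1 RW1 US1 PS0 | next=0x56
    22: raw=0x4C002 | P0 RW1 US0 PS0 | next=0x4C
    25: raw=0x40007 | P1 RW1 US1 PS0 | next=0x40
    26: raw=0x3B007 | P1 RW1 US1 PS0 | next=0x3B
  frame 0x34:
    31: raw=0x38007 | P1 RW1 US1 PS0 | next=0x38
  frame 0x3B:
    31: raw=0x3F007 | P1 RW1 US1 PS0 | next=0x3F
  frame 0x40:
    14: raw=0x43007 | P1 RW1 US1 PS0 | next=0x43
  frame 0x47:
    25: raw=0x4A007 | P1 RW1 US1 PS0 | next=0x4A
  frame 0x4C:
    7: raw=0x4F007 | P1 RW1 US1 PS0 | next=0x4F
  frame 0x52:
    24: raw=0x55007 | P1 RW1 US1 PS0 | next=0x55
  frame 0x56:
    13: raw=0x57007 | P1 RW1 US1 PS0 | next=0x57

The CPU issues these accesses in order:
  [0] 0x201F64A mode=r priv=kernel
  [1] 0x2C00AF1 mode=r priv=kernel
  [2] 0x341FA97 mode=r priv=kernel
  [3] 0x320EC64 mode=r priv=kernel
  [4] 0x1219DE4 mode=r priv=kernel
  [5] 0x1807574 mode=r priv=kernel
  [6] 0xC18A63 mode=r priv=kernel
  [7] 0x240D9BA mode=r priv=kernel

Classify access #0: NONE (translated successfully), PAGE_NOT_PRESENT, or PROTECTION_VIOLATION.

Walk each access:
#0 VA=0x201F64A (r,kernel):
  L0 @0x30[16] → 0x34007  P=1,RW=1,US=1,PS=0
  L1 @0x34[31] → 0x38007  P=1,RW=1,US=1,PS=0
  → PA=0x3864A  (2 entries read)
#1 VA=0x2C00AF1 (r,kernel):
  L0 @0x30[22] → 0x4C002  P=0,RW=1,US=0,PS=0
  ⇒ fault: PAGE_NOT_PRESENT  — 1 lookups
#2 VA=0x341FA97 (r,kernel):
  L0 @0x30[26] → 0x3B007  P=1,RW=1,US=1,PS=0
  L1 @0x3B[31] → 0x3F007  P=1,RW=1,US=1,PS=0
  → PA=0x3FA97  (2 entries read)
#3 VA=0x320EC64 (r,kernel):
  L0 @0x30[25] → 0x40007  P=1,RW=1,US=1,PS=0
  L1 @0x40[14] → 0x43007  P=1,RW=1,US=1,PS=0
  → PA=0x43C64  (2 entries read)
#4 VA=0x1219DE4 (r,kernel):
  L0 @0x30[9] → 0x47007  P=1,RW=1,US=1,PS=0
  L1 @0x47[25] → 0x4A007  P=1,RW=1,US=1,PS=0
  → PA=0x4ADE4  (2 entries read)
#5 VA=0x1807574 (r,kernel):
  L0 @0x30[12] → 0x4C007  P=1,RW=1,US=1,PS=0
  L1 @0x4C[7] → 0x4F007  P=1,RW=1,US=1,PS=0
  → PA=0x4F574  (2 entries read)
#6 VA=0xC18A63 (r,kernel):
  L0 @0x30[6] → 0x52007  P=1,RW=1,US=1,PS=0
  L1 @0x52[24] → 0x55007  P=1,RW=1,US=1,PS=0
  → PA=0x55A63  (2 entries read)
#7 VA=0x240D9BA (r,kernel):
  L0 @0x30[18] → 0x56007  P=1,RW=1,US=1,PS=0
  L1 @0x56[13] → 0x57007  P=1,RW=1,US=1,PS=0
  → PA=0x579BA  (2 entries read)

Access #0 fault: NONE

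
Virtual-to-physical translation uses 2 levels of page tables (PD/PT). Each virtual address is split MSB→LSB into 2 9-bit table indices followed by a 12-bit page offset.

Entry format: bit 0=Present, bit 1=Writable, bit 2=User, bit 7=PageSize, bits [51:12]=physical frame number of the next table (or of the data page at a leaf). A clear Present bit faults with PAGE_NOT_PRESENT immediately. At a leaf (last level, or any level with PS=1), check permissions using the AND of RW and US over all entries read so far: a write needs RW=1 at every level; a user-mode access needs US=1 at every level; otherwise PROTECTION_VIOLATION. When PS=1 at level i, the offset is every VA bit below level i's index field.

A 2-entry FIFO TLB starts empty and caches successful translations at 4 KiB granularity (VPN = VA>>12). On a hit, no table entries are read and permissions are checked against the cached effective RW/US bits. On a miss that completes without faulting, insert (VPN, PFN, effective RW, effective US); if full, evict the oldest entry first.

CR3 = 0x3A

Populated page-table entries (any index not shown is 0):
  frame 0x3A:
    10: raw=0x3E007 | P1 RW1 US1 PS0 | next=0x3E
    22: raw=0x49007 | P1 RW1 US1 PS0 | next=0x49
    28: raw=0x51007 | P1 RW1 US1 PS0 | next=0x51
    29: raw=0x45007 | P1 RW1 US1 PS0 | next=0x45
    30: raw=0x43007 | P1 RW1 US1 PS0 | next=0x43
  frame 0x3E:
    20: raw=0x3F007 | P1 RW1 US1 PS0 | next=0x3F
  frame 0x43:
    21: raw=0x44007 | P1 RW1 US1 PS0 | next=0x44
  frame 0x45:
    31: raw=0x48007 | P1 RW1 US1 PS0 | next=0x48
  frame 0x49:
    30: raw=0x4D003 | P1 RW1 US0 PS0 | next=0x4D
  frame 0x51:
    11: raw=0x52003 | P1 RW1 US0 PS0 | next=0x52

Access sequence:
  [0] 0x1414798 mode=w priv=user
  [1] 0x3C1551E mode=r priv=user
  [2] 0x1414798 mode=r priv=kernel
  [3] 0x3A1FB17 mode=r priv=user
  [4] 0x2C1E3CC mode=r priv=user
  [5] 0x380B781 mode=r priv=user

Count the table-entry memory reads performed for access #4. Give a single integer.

Walk each access:
#0 VA=0x1414798 (w,user):
  lvl0: tbl 0x3A, slot 10 ⇒ 0x3E007 (P1/RW1/US1/PS0)
  lvl1: tbl 0x3E, slot 20 ⇒ 0x3F007 (P1/RW1/US1/PS0)
  ✓ 0x3F798  — 2 lookups
#1 VA=0x3C1551E (r,user):
  lvl0: tbl 0x3A, slot 30 ⇒ 0x43007 (P1/RW1/US1/PS0)
  lvl1: tbl 0x43, slot 21 ⇒ 0x44007 (P1/RW1/US1/PS0)
  ✓ 0x4451E  — 2 lookups
#2 VA=0x1414798 (r,kernel):
  TLB hit vpn=0x1414 → PA=0x3F798
#3 VA=0x3A1FB17 (r,user):
  lvl0: tbl 0x3A, slot 29 ⇒ 0x45007 (P1/RW1/US1/PS0)
  lvl1: tbl 0x45, slot 31 ⇒ 0x48007 (P1/RW1/US1/PS0)
  ✓ 0x48B17  — 2 lookups
#4 VA=0x2C1E3CC (r,user):
  lvl0: tbl 0x3A, slot 22 ⇒ 0x49007 (P1/RW1/US1/PS0)
  lvl1: tbl 0x49, slot 30 ⇒ 0x4D003 (P1/RW1/US0/PS0)
  → PROTECTION_VIOLATION  (2 entries read)
#5 VA=0x380B781 (r,user):
  lvl0: tbl 0x3A, slot 28 ⇒ 0x51007 (P1/RW1/US1/PS0)
  lvl1: tbl 0x51, slot 11 ⇒ 0x52003 (P1/RW1/US0/PS0)
  → PROTECTION_VIOLATION  (2 entries read)

Entries read for #4: 2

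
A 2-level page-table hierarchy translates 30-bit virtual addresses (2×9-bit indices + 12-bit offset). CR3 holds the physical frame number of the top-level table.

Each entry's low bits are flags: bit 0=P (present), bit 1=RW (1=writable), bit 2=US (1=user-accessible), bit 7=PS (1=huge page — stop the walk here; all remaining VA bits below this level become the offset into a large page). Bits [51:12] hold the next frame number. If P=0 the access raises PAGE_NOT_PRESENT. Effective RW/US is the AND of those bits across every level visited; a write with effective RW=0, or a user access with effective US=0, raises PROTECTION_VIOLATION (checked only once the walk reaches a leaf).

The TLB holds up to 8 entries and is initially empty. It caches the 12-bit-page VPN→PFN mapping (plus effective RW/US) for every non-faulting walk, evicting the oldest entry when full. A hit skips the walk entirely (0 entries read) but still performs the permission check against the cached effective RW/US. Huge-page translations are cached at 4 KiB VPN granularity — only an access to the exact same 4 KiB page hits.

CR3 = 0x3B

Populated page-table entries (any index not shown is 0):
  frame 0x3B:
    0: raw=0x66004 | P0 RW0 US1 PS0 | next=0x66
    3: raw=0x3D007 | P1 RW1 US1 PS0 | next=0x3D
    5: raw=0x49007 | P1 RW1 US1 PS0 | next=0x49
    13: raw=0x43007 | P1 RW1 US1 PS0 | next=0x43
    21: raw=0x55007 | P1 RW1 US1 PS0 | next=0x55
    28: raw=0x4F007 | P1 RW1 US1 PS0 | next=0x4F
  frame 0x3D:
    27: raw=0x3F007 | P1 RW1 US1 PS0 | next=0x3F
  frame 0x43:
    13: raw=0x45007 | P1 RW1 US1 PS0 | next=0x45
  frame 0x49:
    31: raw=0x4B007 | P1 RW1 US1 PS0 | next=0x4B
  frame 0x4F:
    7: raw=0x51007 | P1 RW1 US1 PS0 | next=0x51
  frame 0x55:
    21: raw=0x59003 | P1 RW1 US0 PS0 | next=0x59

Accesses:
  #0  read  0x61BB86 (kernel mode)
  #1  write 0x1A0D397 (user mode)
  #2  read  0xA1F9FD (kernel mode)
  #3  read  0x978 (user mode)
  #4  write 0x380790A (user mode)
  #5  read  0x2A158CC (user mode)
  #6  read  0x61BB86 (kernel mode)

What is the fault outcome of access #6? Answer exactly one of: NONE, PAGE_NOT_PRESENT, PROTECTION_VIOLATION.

Trace:
#0 VA=0x61BB86 (r,kernel):
  L0: frame=0x3B idx=3 entry=0x3D007 [P=1 RW=1 US=1 PS=0]
  L1: frame=0x3D idx=27 entry=0x3F007 [P=1 RW=1 US=1 PS=0]
  → PA=0x3FB86  (2 entries read)
#1 VA=0x1A0D397 (w,user):
  L0: frame=0x3B idx=13 entry=0x43007 [P=1 RW=1 US=1 PS=0]
  L1: frame=0x43 idx=13 entry=0x45007 [P=1 RW=1 US=1 PS=0]
  → PA=0x45397  (2 entries read)
#2 VA=0xA1F9FD (r,kernel):
  L0: frame=0x3B idx=5 entry=0x49007 [P=1 RW=1 US=1 PS=0]
  L1: frame=0x49 idx=31 entry=0x4B007 [P=1 RW=1 US=1 PS=0]
  → PA=0x4B9FD  (2 entries read)
#3 VA=0x978 (r,user):
  L0: frame=0x3B idx=0 entry=0x66004 [P=0 RW=0 US=1 PS=0]
  ⇒ fault: PAGE_NOT_PRESENT  — 1 lookups
#4 VA=0x380790A (w,user):
  L0: frame=0x3B idx=28 entry=0x4F007 [P=1 RW=1 US=1 PS=0]
  L1: frame=0x4F idx=7 entry=0x51007 [P=1 RW=1 US=1 PS=0]
  → PA=0x5190A  (2 entries read)
#5 VA=0x2A158CC (r,user):
  L0: frame=0x3B idx=21 entry=0x55007 [P=1 RW=1 US=1 PS=0]
  L1: frame=0x55 idx=21 entry=0x59003 [P=1 RW=1 US=0 PS=0]
  ⇒ fault: PROTECTION_VIOLATION  — 2 lookups
#6 VA=0x61BB86 (r,kernel):
  TLB hit vpn=0x61B → PA=0x3FB86

Access #6 fault: NONE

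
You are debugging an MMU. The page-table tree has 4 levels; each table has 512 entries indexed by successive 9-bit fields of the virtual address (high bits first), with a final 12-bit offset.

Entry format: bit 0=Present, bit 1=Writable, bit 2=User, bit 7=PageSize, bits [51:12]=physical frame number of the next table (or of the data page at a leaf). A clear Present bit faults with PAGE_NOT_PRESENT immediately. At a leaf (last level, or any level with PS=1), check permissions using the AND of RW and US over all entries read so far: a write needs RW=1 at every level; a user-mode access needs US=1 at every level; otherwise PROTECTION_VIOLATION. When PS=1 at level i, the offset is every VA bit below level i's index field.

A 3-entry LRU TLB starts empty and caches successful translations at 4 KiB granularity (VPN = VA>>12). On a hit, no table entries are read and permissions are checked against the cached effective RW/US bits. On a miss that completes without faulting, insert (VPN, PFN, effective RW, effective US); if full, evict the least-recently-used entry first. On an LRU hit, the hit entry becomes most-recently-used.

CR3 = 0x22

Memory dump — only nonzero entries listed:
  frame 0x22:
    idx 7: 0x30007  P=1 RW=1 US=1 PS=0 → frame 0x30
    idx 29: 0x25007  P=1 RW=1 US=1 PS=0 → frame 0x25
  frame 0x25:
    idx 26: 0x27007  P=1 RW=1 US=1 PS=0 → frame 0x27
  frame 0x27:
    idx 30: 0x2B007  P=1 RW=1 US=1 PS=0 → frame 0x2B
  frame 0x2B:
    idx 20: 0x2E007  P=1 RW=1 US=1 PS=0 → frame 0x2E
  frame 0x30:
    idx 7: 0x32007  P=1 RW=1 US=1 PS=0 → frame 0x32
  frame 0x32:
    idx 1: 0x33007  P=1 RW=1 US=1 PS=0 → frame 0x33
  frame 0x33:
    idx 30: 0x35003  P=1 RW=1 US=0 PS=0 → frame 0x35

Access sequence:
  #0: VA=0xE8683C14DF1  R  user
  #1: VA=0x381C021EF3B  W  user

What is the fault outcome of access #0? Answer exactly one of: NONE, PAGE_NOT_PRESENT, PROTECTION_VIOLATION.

Trace:
#0 VA=0xE8683C14DF1 (r,user):
  [0] read 0x22 idx=29: raw=0x25007 flags P=1 W=1 U=1 S=0
  [1] read 0x25 idx=26: raw=0x27007 flags P=1 W=1 U=1 S=0
  [2] read 0x27 idx=30: raw=0x2B007 flags P=1 W=1 U=1 S=0
  [3] read 0x2B idx=20: raw=0x2E007 flags P=1 W=1 U=1 S=0
  ⇒ phys 0x2EDF1  [4 reads]
#1 VA=0x381C021EF3B (w,user):
  [0] read 0x22 idx=7: raw=0x30007 flags P=1 W=1 U=1 S=0
  [1] read 0x30 idx=7: raw=0x32007 flags P=1 W=1 U=1 S=0
  [2] read 0x32 idx=1: raw=0x33007 flags P=1 W=1 U=1 S=0
  [3] read 0x33 idx=30: raw=0x35003 flags P=1 W=1 U=0 S=0
  ✗ PROTECTION_VIOLATION  [4 reads]

Access #0 fault: NONE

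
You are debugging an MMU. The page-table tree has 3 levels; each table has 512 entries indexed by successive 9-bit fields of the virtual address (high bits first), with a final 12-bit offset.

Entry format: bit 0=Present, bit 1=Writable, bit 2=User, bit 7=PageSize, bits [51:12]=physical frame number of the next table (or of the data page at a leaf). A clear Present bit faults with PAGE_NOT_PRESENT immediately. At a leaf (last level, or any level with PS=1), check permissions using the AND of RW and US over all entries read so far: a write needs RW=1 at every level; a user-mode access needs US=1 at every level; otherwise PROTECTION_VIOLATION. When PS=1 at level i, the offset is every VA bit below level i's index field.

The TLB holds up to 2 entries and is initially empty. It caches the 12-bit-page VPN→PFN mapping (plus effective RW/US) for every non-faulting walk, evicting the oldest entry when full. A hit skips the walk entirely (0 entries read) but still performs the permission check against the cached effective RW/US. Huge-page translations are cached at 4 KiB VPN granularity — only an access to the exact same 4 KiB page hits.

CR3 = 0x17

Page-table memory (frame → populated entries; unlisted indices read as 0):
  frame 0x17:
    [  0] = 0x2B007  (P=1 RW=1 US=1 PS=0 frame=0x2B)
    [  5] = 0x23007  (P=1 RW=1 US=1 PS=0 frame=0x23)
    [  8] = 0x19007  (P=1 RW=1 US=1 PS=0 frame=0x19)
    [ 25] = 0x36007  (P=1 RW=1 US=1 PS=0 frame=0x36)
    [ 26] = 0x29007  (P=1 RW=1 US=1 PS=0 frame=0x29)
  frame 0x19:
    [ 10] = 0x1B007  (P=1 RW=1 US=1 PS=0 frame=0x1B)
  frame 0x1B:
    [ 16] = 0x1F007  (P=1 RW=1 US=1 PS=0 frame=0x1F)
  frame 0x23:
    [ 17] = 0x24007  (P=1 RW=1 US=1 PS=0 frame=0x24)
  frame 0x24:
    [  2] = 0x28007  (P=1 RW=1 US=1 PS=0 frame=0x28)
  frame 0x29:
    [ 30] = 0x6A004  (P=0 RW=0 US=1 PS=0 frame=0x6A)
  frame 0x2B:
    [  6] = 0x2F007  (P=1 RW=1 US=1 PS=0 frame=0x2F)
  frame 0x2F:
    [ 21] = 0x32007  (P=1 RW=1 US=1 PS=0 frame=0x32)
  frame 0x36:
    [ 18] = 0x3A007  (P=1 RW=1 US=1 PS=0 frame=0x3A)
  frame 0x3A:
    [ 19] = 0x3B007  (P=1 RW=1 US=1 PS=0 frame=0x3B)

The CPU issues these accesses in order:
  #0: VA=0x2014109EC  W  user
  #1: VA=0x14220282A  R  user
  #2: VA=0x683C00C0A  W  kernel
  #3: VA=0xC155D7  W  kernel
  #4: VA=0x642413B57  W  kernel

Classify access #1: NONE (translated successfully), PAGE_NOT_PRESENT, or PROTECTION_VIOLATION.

Trace:
#0 VA=0x2014109EC (w,user):
  L0 @0x17[8] → 0x19007  P=1,RW=1,US=1,PS=0
  L1 @0x19[10] → 0x1B007  P=1,RW=1,US=1,PS=0
  L2 @0x1B[16] → 0x1F007  P=1,RW=1,US=1,PS=0
  → PA=0x1F9EC  (3 entries read)
#1 VA=0x14220282A (r,user):
  L0 @0x17[5] → 0x23007  P=1,RW=1,US=1,PS=0
  L1 @0x23[17] → 0x24007  P=1,RW=1,US=1,PS=0
  L2 @0x24[2] → 0x28007  P=1,RW=1,US=1,PS=0
  → PA=0x2882A  (3 entries read)
#2 VA=0x683C00C0A (w,kernel):
  L0 @0x17[26] → 0x29007  P=1,RW=1,US=1,PS=0
  L1 @0x29[30] → 0x6A004  P=0,RW=0,US=1,PS=0
  ✗ PAGE_NOT_PRESENT  [2 reads]
#3 VA=0xC155D7 (w,kernel):
  L0 @0x17[0] → 0x2B007  P=1,RW=1,US=1,PS=0
  L1 @0x2B[6] → 0x2F007  P=1,RW=1,US=1,PS=0
  L2 @0x2F[21] → 0x32007  P=1,RW=1,US=1,PS=0
  → PA=0x325D7  (3 entries read)
#4 VA=0x642413B57 (w,kernel):
  L0 @0x17[25] → 0x36007  P=1,RW=1,US=1,PS=0
  L1 @0x36[18] → 0x3A007  P=1,RW=1,US=1,PS=0
  L2 @0x3A[19] → 0x3B007  P=1,RW=1,US=1,PS=0
  → PA=0x3BB57  (3 entries read)

Access #1 fault: NONE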